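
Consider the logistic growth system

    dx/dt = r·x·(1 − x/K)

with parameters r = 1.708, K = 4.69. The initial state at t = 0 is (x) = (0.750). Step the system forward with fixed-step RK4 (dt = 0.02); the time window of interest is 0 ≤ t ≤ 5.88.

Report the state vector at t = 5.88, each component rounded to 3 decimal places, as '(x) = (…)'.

t=0.000: state=(0.750)
step 1 (dt=0.02): k1=(1.076), k2=(1.089), k3=(1.089), k4=(1.101); state += dt/6·(k1+2k2+2k3+k4)
t=0.020: state=(0.772)
t=0.040: state=(0.794)
t=0.060: state=(0.817)
continuing one RK4 step at a time; state shown every 10 steps (Δt=0.2):
t=0.200: state=(0.991)
t=0.400: state=(1.284)
t=0.600: state=(1.626)
t=0.800: state=(2.005)
t=1.000: state=(2.403)
t=1.200: state=(2.797)
t=1.400: state=(3.167)
t=1.600: state=(3.496)
t=1.800: state=(3.774)
t=2.000: state=(4.000)
t=2.200: state=(4.178)
t=2.400: state=(4.314)
t=2.600: state=(4.417)
t=2.800: state=(4.492)
t=3.000: state=(4.548)
t=3.200: state=(4.588)
t=3.400: state=(4.617)
t=3.600: state=(4.638)
t=3.800: state=(4.653)
t=4.000: state=(4.664)
t=4.200: state=(4.671)
t=4.400: state=(4.677)
t=4.600: state=(4.680)
t=4.800: state=(4.683)
t=5.000: state=(4.685)
t=5.200: state=(4.687)
t=5.400: state=(4.688)
t=5.600: state=(4.688)
t=5.800: state=(4.689)
t=5.880: state=(4.689)

(x) = (4.689)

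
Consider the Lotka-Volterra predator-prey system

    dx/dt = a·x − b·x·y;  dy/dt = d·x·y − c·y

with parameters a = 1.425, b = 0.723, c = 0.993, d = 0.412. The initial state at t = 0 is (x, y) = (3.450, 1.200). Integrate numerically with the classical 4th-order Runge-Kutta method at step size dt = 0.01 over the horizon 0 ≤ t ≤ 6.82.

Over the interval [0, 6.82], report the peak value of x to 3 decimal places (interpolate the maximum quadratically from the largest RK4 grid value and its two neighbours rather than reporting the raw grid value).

max x = 4.399

t=0.000: state=(3.450, 1.200)
step 1 (dt=0.01): k1=(1.923, 0.514), k2=(1.922, 0.520), k3=(1.922, 0.520), k4=(1.921, 0.526); state += dt/6·(k1+2k2+2k3+k4)
t=0.010: state=(3.469, 1.205)
t=0.020: state=(3.488, 1.211)
t=0.030: state=(3.508, 1.216)
continuing one RK4 step at a time; state shown every 25 steps (Δt=0.25):
t=0.250: state=(3.911, 1.368)
t=0.500: state=(4.266, 1.629)
t=0.750: state=(4.399, 1.990)
t=1.000: state=(4.217, 2.427)
t=1.250: state=(3.732, 2.857)
t=1.500: state=(3.083, 3.168)
t=1.750: state=(2.450, 3.284)
t=2.000: state=(1.941, 3.208)
t=2.250: state=(1.579, 2.997)
t=2.500: state=(1.345, 2.715)
t=2.750: state=(1.208, 2.414)
t=3.000: state=(1.145, 2.125)
t=3.250: state=(1.141, 1.864)
t=3.500: state=(1.188, 1.639)
t=3.750: state=(1.283, 1.452)
t=4.000: state=(1.430, 1.302)
t=4.250: state=(1.631, 1.188)
t=4.500: state=(1.893, 1.111)
t=4.750: state=(2.221, 1.071)
t=5.000: state=(2.615, 1.071)
t=5.250: state=(3.066, 1.119)
t=5.500: state=(3.545, 1.227)
t=5.750: state=(3.994, 1.412)
t=6.000: state=(4.314, 1.693)
t=6.250: state=(4.389, 2.073)
t=6.500: state=(4.141, 2.516)
t=6.750: state=(3.609, 2.932)
t=6.820: state=(3.430, 3.027)
largest grid value and its neighbours: x(6.180)=4.39879, x(6.190)=4.39896, x(6.200)=4.39862
parabola through these three points peaks at t≈6.188 with x≈4.39897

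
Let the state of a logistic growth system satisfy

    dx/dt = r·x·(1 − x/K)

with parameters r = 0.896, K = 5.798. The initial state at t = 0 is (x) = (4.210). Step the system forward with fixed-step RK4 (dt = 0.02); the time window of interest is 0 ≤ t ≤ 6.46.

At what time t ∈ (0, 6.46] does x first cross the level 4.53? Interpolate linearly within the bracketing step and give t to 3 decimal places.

t = 0.333

t=0.000: state=(4.210)
step 1 (dt=0.02): k1=(1.033), k2=(1.029), k3=(1.029), k4=(1.025); state += dt/6·(k1+2k2+2k3+k4)
t=0.020: state=(4.231)
t=0.040: state=(4.251)
t=0.060: state=(4.271)
t=0.320: state=(4.518)
next step: t=0.340: state=(4.536) — x has crossed 4.53
linear interpolation between t=0.320 (4.51850) and t=0.340 (4.53628) → t≈0.333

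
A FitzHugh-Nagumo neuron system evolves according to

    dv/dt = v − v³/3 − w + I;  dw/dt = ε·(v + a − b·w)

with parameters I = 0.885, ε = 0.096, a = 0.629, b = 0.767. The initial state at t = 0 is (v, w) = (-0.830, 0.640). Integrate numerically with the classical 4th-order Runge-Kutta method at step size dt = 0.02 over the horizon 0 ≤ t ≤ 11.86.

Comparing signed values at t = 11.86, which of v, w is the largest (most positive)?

t=0.000: state=(-0.830, 0.640)
step 1 (dt=0.02): k1=(-0.394, -0.066), k2=(-0.395, -0.067), k3=(-0.395, -0.067), k4=(-0.395, -0.067); state += dt/6·(k1+2k2+2k3+k4)
t=0.020: state=(-0.838, 0.639)
t=0.040: state=(-0.846, 0.637)
t=0.060: state=(-0.854, 0.636)
continuing one RK4 step at a time; state shown every 25 steps (Δt=0.5):
t=0.500: state=(-1.028, 0.603)
t=1.000: state=(-1.201, 0.558)
t=1.500: state=(-1.319, 0.508)
t=2.000: state=(-1.380, 0.455)
t=2.500: state=(-1.399, 0.403)
t=3.000: state=(-1.389, 0.352)
t=3.500: state=(-1.364, 0.304)
t=4.000: state=(-1.328, 0.259)
t=4.500: state=(-1.286, 0.218)
t=5.000: state=(-1.239, 0.180)
t=5.500: state=(-1.186, 0.146)
t=6.000: state=(-1.129, 0.116)
t=6.500: state=(-1.066, 0.090)
t=7.000: state=(-0.995, 0.067)
t=7.500: state=(-0.914, 0.050)
t=8.000: state=(-0.817, 0.037)
t=8.500: state=(-0.697, 0.029)
t=9.000: state=(-0.539, 0.028)
t=9.500: state=(-0.316, 0.037)
t=10.000: state=(0.027, 0.058)
t=10.500: state=(0.563, 0.098)
t=11.000: state=(1.251, 0.167)
t=11.500: state=(1.741, 0.263)
t=11.860: state=(1.880, 0.339)
compare at T: v=1.880, w=0.339

largest component: v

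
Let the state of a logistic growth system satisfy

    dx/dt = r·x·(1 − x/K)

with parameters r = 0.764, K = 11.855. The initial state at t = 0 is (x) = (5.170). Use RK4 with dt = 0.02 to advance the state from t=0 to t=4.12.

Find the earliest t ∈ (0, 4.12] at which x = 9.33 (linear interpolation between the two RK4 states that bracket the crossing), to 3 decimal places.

t=0.000: state=(5.170)
step 1 (dt=0.02): k1=(2.227), k2=(2.229), k3=(2.229), k4=(2.232); state += dt/6·(k1+2k2+2k3+k4)
t=0.020: state=(5.215)
t=0.040: state=(5.259)
t=0.060: state=(5.304)
continuing one RK4 step at a time; state shown every 10 steps (Δt=0.2):
t=0.200: state=(5.619)
t=0.400: state=(6.072)
t=0.600: state=(6.522)
t=0.800: state=(6.966)
t=1.000: state=(7.399)
t=1.200: state=(7.815)
t=1.400: state=(8.212)
t=1.600: state=(8.585)
t=1.800: state=(8.935)
t=2.000: state=(9.258)
t=2.040: state=(9.319)
next step: t=2.060: state=(9.350) — x has crossed 9.33
linear interpolation between t=2.040 (9.31920) and t=2.060 (9.34952) → t≈2.047

t = 2.047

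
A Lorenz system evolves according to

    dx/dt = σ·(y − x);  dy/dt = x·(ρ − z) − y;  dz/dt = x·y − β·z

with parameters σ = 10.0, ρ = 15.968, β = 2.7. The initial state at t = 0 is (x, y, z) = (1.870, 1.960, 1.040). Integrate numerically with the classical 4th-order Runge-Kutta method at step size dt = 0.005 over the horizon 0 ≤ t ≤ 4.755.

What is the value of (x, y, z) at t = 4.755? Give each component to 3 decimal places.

(x, y, z) = (-4.819, -6.099, 10.691)

t=0.000: state=(1.870, 1.960, 1.040)
step 1 (dt=0.005): k1=(0.900, 25.955, 0.857), k2=(1.526, 25.920, 0.977), k3=(1.510, 25.943, 0.980), k4=(2.122, 25.929, 1.102); state += dt/6·(k1+2k2+2k3+k4)
t=0.005: state=(1.878, 2.090, 1.045)
t=0.010: state=(1.891, 2.219, 1.051)
t=0.015: state=(1.910, 2.350, 1.059)
continuing one RK4 step at a time; state shown every 40 steps (Δt=0.2):
t=0.200: state=(5.941, 9.953, 4.070)
t=0.400: state=(12.253, 9.978, 23.974)
t=0.600: state=(2.316, -0.964, 17.297)
t=0.800: state=(-0.414, -0.837, 10.022)
t=1.000: state=(-1.296, -1.966, 6.024)
t=1.200: state=(-4.009, -6.368, 5.179)
t=1.400: state=(-10.494, -12.984, 15.974)
t=1.600: state=(-6.331, -1.990, 20.481)
t=1.800: state=(-1.624, -0.993, 12.429)
t=2.000: state=(-1.868, -2.579, 7.663)
t=2.200: state=(-4.833, -7.302, 6.992)
t=2.400: state=(-10.332, -11.520, 17.651)
t=2.600: state=(-5.720, -2.287, 19.097)
t=2.800: state=(-2.260, -1.963, 12.009)
t=3.000: state=(-3.264, -4.515, 8.272)
t=3.200: state=(-7.441, -10.119, 11.207)
t=3.400: state=(-9.046, -6.896, 20.385)
t=3.600: state=(-3.935, -2.369, 15.546)
t=3.800: state=(-3.220, -3.814, 10.498)
t=4.000: state=(-5.942, -8.008, 10.319)
t=4.200: state=(-9.142, -9.076, 17.946)
t=4.400: state=(-5.599, -3.528, 17.358)
t=4.600: state=(-3.706, -3.810, 12.282)
t=4.755: state=(-4.819, -6.099, 10.691)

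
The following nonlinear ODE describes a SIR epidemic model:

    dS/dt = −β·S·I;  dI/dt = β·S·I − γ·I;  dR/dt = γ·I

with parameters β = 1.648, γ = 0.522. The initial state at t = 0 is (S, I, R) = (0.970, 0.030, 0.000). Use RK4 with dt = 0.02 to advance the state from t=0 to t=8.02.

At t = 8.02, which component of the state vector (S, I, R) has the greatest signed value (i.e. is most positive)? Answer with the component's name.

t=0.000: state=(0.970, 0.030, 0.000)
step 1 (dt=0.02): k1=(-0.048, 0.032, 0.016), k2=(-0.048, 0.033, 0.016), k3=(-0.048, 0.033, 0.016), k4=(-0.049, 0.033, 0.016); state += dt/6·(k1+2k2+2k3+k4)
t=0.020: state=(0.969, 0.031, 0.000)
t=0.040: state=(0.968, 0.031, 0.001)
t=0.060: state=(0.967, 0.032, 0.001)
continuing one RK4 step at a time; state shown every 25 steps (Δt=0.5):
t=0.500: state=(0.939, 0.051, 0.010)
t=1.000: state=(0.889, 0.083, 0.028)
t=1.500: state=(0.815, 0.130, 0.055)
t=2.000: state=(0.716, 0.188, 0.096)
t=2.500: state=(0.598, 0.249, 0.153)
t=3.000: state=(0.476, 0.298, 0.225)
t=3.500: state=(0.368, 0.325, 0.307)
t=4.000: state=(0.281, 0.327, 0.393)
t=4.500: state=(0.216, 0.308, 0.476)
t=5.000: state=(0.170, 0.278, 0.552)
t=5.500: state=(0.137, 0.243, 0.620)
t=6.000: state=(0.114, 0.207, 0.679)
t=6.500: state=(0.097, 0.174, 0.729)
t=7.000: state=(0.085, 0.144, 0.770)
t=7.500: state=(0.076, 0.119, 0.805)
t=8.000: state=(0.070, 0.097, 0.833)
t=8.020: state=(0.070, 0.096, 0.834)
compare at T: S=0.070, I=0.096, R=0.834

largest component: R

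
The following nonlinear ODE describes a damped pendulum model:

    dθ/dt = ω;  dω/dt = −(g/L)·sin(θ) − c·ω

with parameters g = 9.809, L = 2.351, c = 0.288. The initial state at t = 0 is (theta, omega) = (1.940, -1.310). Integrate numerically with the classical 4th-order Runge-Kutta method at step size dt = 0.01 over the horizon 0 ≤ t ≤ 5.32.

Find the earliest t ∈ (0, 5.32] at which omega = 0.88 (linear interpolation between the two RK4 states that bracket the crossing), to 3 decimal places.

t = 1.847

t=0.000: state=(1.940, -1.310)
step 1 (dt=0.01): k1=(-1.310, -3.514), k2=(-1.328, -3.519), k3=(-1.328, -3.519), k4=(-1.345, -3.523); state += dt/6·(k1+2k2+2k3+k4)
t=0.010: state=(1.927, -1.345)
t=0.020: state=(1.913, -1.380)
t=0.030: state=(1.899, -1.416)
continuing one RK4 step at a time; state shown every 20 steps (Δt=0.2):
t=0.200: state=(1.607, -2.026)
t=0.400: state=(1.132, -2.701)
t=0.600: state=(0.542, -3.145)
t=0.800: state=(-0.096, -3.143)
t=1.000: state=(-0.683, -2.656)
t=1.200: state=(-1.138, -1.865)
t=1.400: state=(-1.423, -0.983)
t=1.600: state=(-1.532, -0.120)
t=1.800: state=(-1.474, 0.697)
t=1.840: state=(-1.443, 0.854)
next step: t=1.850: state=(-1.434, 0.892) — omega has crossed 0.88
linear interpolation between t=1.840 (0.85354) and t=1.850 (0.89238) → t≈1.847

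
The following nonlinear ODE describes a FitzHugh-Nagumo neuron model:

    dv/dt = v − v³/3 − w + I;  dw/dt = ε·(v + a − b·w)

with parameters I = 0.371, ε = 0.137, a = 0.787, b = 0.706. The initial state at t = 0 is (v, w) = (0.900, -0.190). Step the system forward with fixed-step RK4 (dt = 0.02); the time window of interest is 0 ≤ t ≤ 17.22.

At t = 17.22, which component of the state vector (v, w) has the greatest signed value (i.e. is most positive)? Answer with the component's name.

largest component: w

t=0.000: state=(0.900, -0.190)
step 1 (dt=0.02): k1=(1.218, 0.249), k2=(1.218, 0.251), k3=(1.218, 0.251), k4=(1.217, 0.252); state += dt/6·(k1+2k2+2k3+k4)
t=0.020: state=(0.924, -0.185)
t=0.040: state=(0.949, -0.180)
t=0.060: state=(0.973, -0.175)
continuing one RK4 step at a time; state shown every 50 steps (Δt=1):
t=1.000: state=(1.721, 0.114)
t=2.000: state=(1.748, 0.436)
t=3.000: state=(1.620, 0.719)
t=4.000: state=(1.464, 0.957)
t=5.000: state=(1.281, 1.151)
t=6.000: state=(1.053, 1.301)
t=7.000: state=(0.717, 1.400)
t=8.000: state=(0.057, 1.430)
t=9.000: state=(-1.382, 1.320)
t=10.000: state=(-1.990, 1.064)
t=11.000: state=(-1.949, 0.810)
t=12.000: state=(-1.867, 0.589)
t=13.000: state=(-1.784, 0.399)
t=14.000: state=(-1.704, 0.238)
t=15.000: state=(-1.626, 0.101)
t=16.000: state=(-1.550, -0.013)
t=17.000: state=(-1.476, -0.106)
t=17.220: state=(-1.460, -0.124)
compare at T: v=-1.460, w=-0.124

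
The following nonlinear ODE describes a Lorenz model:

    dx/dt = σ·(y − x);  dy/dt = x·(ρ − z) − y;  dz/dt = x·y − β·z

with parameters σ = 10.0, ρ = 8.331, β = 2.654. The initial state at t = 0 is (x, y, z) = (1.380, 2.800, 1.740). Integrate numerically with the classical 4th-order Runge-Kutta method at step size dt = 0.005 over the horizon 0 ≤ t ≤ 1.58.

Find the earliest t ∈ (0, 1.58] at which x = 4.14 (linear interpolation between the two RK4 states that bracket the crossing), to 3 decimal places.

t=0.000: state=(1.380, 2.800, 1.740)
step 1 (dt=0.005): k1=(14.200, 6.296, -0.754), k2=(14.002, 6.516, -0.627), k3=(14.013, 6.512, -0.629), k4=(13.825, 6.729, -0.502); state += dt/6·(k1+2k2+2k3+k4)
t=0.005: state=(1.450, 2.833, 1.737)
t=0.010: state=(1.518, 2.867, 1.735)
t=0.015: state=(1.585, 2.904, 1.734)
continuing one RK4 step at a time; state shown every 20 steps (Δt=0.1):
t=0.100: state=(2.608, 3.791, 1.928)
t=0.200: state=(3.887, 5.282, 2.791)
t=0.215: state=(4.099, 5.526, 3.000)
next step: t=0.220: state=(4.170, 5.608, 3.075) — x has crossed 4.14
linear interpolation between t=0.215 (4.09861) and t=0.220 (4.17024) → t≈0.218

t = 0.218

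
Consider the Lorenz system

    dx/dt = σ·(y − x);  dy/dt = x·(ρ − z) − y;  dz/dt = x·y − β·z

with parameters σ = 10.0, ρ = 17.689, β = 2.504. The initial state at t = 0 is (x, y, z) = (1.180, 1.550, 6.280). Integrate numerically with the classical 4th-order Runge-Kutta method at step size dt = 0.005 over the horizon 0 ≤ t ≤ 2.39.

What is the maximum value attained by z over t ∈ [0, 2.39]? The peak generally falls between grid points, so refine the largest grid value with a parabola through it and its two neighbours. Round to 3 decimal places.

max z = 27.488

t=0.000: state=(1.180, 1.550, 6.280)
step 1 (dt=0.005): k1=(3.700, 11.913, -13.896), k2=(3.905, 12.030, -13.759), k3=(3.903, 12.035, -13.759), k4=(4.107, 12.158, -13.621); state += dt/6·(k1+2k2+2k3+k4)
t=0.005: state=(1.200, 1.610, 6.211)
t=0.010: state=(1.221, 1.672, 6.144)
t=0.015: state=(1.245, 1.734, 6.078)
continuing one RK4 step at a time; state shown every 20 steps (Δt=0.1):
t=0.100: state=(1.945, 3.127, 5.205)
t=0.200: state=(3.690, 6.109, 5.191)
t=0.300: state=(6.970, 11.099, 8.145)
t=0.400: state=(11.160, 14.434, 17.366)
t=0.500: state=(11.220, 7.698, 25.717)
t=0.600: state=(6.087, 0.795, 22.990)
t=0.700: state=(2.138, -0.407, 17.897)
t=0.800: state=(0.597, -0.196, 13.897)
t=0.900: state=(0.168, -0.017, 10.816)
t=1.000: state=(0.085, 0.070, 8.420)
t=1.100: state=(0.104, 0.150, 6.556)
t=1.200: state=(0.180, 0.292, 5.106)
t=1.300: state=(0.348, 0.586, 3.985)
t=1.400: state=(0.704, 1.215, 3.144)
t=1.500: state=(1.474, 2.580, 2.627)
t=1.600: state=(3.137, 5.504, 2.857)
t=1.700: state=(6.523, 11.020, 5.767)
t=1.800: state=(11.521, 15.969, 16.069)
t=1.900: state=(12.237, 8.370, 27.170)
t=2.000: state=(6.104, -0.315, 24.056)
t=2.100: state=(1.389, -1.587, 18.385)
t=2.200: state=(-0.435, -1.451, 14.274)
t=2.300: state=(-1.150, -1.729, 11.229)
t=2.390: state=(-1.734, -2.518, 9.208)
largest grid value and its neighbours: z(1.915)=27.47496, z(1.920)=27.48742, z(1.925)=27.45905
parabola through these three points peaks at t≈1.919 with z≈27.48820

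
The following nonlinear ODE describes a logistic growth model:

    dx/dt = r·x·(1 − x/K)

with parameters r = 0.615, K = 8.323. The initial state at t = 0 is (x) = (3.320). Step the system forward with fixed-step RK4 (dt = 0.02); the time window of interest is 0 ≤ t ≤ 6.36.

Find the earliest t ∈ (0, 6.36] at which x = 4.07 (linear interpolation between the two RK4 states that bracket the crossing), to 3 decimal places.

t=0.000: state=(3.320)
step 1 (dt=0.02): k1=(1.227), k2=(1.229), k3=(1.229), k4=(1.230); state += dt/6·(k1+2k2+2k3+k4)
t=0.020: state=(3.345)
t=0.040: state=(3.369)
t=0.060: state=(3.394)
continuing one RK4 step at a time; state shown every 25 steps (Δt=0.5):
t=0.500: state=(3.948)
t=0.580: state=(4.050)
next step: t=0.600: state=(4.076) — x has crossed 4.07
linear interpolation between t=0.580 (4.05047) and t=0.600 (4.07605) → t≈0.595

t = 0.595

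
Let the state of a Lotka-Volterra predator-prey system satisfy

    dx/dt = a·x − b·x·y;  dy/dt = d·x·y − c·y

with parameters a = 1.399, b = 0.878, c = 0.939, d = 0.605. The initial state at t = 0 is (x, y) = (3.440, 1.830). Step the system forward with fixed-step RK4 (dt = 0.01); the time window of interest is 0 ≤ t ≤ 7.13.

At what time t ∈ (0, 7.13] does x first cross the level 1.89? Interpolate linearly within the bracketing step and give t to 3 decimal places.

t=0.000: state=(3.440, 1.830)
step 1 (dt=0.01): k1=(-0.715, 2.090), k2=(-0.745, 2.098), k3=(-0.746, 2.098), k4=(-0.776, 2.106); state += dt/6·(k1+2k2+2k3+k4)
t=0.010: state=(3.433, 1.851)
t=0.020: state=(3.424, 1.872)
t=0.030: state=(3.416, 1.893)
continuing one RK4 step at a time; state shown every 25 steps (Δt=0.25):
t=0.250: state=(3.076, 2.379)
t=0.500: state=(2.448, 2.863)
t=0.710: state=(1.890, 3.095)
next step: t=0.720: state=(1.866, 3.101) — x has crossed 1.89
linear interpolation between t=0.710 (1.89043) and t=0.720 (1.86563) → t≈0.710

t = 0.710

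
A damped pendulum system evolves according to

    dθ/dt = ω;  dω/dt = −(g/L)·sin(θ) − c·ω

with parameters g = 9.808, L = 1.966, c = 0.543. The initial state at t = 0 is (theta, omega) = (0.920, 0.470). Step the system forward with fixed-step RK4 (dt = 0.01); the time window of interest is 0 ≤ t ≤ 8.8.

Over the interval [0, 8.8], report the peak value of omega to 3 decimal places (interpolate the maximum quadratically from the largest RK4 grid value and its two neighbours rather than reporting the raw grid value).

t=0.000: state=(0.920, 0.470)
step 1 (dt=0.01): k1=(0.470, -4.224), k2=(0.449, -4.220), k3=(0.449, -4.220), k4=(0.428, -4.215); state += dt/6·(k1+2k2+2k3+k4)
t=0.010: state=(0.924, 0.428)
t=0.020: state=(0.929, 0.386)
t=0.030: state=(0.932, 0.344)
continuing one RK4 step at a time; state shown every 50 steps (Δt=0.5):
t=0.500: state=(0.675, -1.301)
t=1.000: state=(-0.122, -1.555)
t=1.500: state=(-0.613, -0.277)
t=2.000: state=(-0.413, 0.946)
t=2.500: state=(0.131, 1.002)
t=3.000: state=(0.419, 0.076)
t=3.500: state=(0.235, -0.701)
t=4.000: state=(-0.133, -0.619)
t=4.500: state=(-0.284, 0.047)
t=5.000: state=(-0.123, 0.510)
t=5.500: state=(0.120, 0.365)
t=6.000: state=(0.187, -0.102)
t=6.500: state=(0.055, -0.359)
t=7.000: state=(-0.100, -0.203)
t=7.500: state=(-0.120, 0.115)
t=8.000: state=(-0.018, 0.245)
t=8.500: state=(0.078, 0.103)
t=8.800: state=(0.088, -0.032)
largest grid value and its neighbours: omega(2.260)=1.14782, omega(2.270)=1.14789, omega(2.280)=1.14740
parabola through these three points peaks at t≈2.266 with omega≈1.14793

max omega = 1.148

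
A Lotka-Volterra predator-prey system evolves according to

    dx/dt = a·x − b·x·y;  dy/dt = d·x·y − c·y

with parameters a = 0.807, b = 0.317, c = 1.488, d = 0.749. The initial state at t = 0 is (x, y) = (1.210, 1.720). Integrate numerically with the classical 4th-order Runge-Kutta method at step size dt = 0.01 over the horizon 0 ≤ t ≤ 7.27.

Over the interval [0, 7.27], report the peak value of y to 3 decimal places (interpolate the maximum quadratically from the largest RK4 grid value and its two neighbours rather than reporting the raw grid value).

t=0.000: state=(1.210, 1.720)
step 1 (dt=0.01): k1=(0.317, -1.001), k2=(0.319, -0.996), k3=(0.319, -0.996), k4=(0.321, -0.991); state += dt/6·(k1+2k2+2k3+k4)
t=0.010: state=(1.213, 1.710)
t=0.020: state=(1.216, 1.700)
t=0.030: state=(1.220, 1.690)
continuing one RK4 step at a time; state shown every 25 steps (Δt=0.25):
t=0.250: state=(1.304, 1.500)
t=0.500: state=(1.426, 1.334)
t=0.750: state=(1.578, 1.218)
t=1.000: state=(1.758, 1.147)
t=1.250: state=(1.967, 1.120)
t=1.500: state=(2.201, 1.140)
t=1.750: state=(2.454, 1.215)
t=2.000: state=(2.713, 1.359)
t=2.250: state=(2.955, 1.593)
t=2.500: state=(3.145, 1.947)
t=2.750: state=(3.237, 2.444)
t=3.000: state=(3.184, 3.081)
t=3.250: state=(2.968, 3.788)
t=3.500: state=(2.621, 4.413)
t=3.750: state=(2.222, 4.788)
t=4.000: state=(1.853, 4.830)
t=4.250: state=(1.560, 4.577)
t=4.500: state=(1.350, 4.138)
t=4.750: state=(1.214, 3.622)
t=5.000: state=(1.138, 3.110)
t=5.250: state=(1.109, 2.644)
t=5.500: state=(1.118, 2.244)
t=5.750: state=(1.161, 1.914)
t=6.000: state=(1.234, 1.650)
t=6.250: state=(1.336, 1.447)
t=6.500: state=(1.467, 1.296)
t=6.750: state=(1.627, 1.193)
t=7.000: state=(1.816, 1.134)
t=7.250: state=(2.032, 1.121)
t=7.270: state=(2.051, 1.122)
largest grid value and its neighbours: y(3.890)=4.85243, y(3.900)=4.85295, y(3.910)=4.85294
parabola through these three points peaks at t≈3.905 with y≈4.85301

max y = 4.853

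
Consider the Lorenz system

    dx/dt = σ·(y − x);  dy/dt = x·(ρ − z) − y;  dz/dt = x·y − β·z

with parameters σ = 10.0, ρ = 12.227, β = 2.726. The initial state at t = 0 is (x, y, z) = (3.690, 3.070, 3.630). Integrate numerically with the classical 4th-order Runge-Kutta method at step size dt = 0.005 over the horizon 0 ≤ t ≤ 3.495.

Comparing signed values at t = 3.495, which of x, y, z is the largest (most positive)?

largest component: z

t=0.000: state=(3.690, 3.070, 3.630)
step 1 (dt=0.005): k1=(-6.200, 28.653, 1.433), k2=(-5.329, 28.435, 1.639), k3=(-5.356, 28.452, 1.642), k4=(-4.510, 28.250, 1.849); state += dt/6·(k1+2k2+2k3+k4)
t=0.005: state=(3.663, 3.212, 3.638)
t=0.010: state=(3.645, 3.353, 3.649)
t=0.015: state=(3.634, 3.491, 3.661)
continuing one RK4 step at a time; state shown every 40 steps (Δt=0.2):
t=0.200: state=(6.329, 8.686, 6.709)
t=0.400: state=(8.789, 7.644, 15.838)
t=0.600: state=(4.183, 2.215, 13.488)
t=0.800: state=(2.434, 2.414, 8.764)
t=1.000: state=(3.455, 4.462, 6.580)
t=1.200: state=(6.310, 7.936, 8.749)
t=1.400: state=(7.667, 6.882, 14.328)
t=1.600: state=(4.746, 3.413, 12.866)
t=1.800: state=(3.543, 3.610, 9.427)
t=2.000: state=(4.639, 5.589, 8.317)
t=2.200: state=(6.684, 7.453, 10.931)
t=2.400: state=(6.515, 5.629, 13.477)
t=2.600: state=(4.662, 4.030, 11.664)
t=2.800: state=(4.373, 4.672, 9.607)
t=3.000: state=(5.533, 6.265, 9.801)
t=3.200: state=(6.514, 6.562, 12.022)
t=3.400: state=(5.699, 5.045, 12.472)
t=3.495: state=(5.128, 4.622, 11.790)
compare at T: x=5.128, y=4.622, z=11.790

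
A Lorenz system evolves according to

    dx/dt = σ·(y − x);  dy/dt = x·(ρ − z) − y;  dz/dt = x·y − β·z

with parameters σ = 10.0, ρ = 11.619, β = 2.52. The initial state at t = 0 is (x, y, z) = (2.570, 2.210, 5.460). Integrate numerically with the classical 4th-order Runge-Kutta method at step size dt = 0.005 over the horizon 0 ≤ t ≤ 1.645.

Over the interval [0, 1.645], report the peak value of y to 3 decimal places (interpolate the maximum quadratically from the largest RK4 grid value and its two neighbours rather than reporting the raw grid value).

max y = 8.752

t=0.000: state=(2.570, 2.210, 5.460)
step 1 (dt=0.005): k1=(-3.600, 13.619, -8.079), k2=(-3.170, 13.581, -7.961), k3=(-3.181, 13.587, -7.960), k4=(-2.762, 13.554, -7.841); state += dt/6·(k1+2k2+2k3+k4)
t=0.005: state=(2.554, 2.278, 5.420)
t=0.010: state=(2.542, 2.346, 5.382)
t=0.015: state=(2.534, 2.413, 5.344)
continuing one RK4 step at a time; state shown every 20 steps (Δt=0.1):
t=0.100: state=(2.849, 3.617, 4.926)
t=0.200: state=(3.964, 5.396, 5.187)
t=0.300: state=(5.636, 7.475, 6.808)
t=0.400: state=(7.357, 8.742, 10.117)
t=0.500: state=(7.949, 7.598, 13.638)
t=0.600: state=(6.735, 4.884, 14.704)
t=0.700: state=(4.801, 3.014, 13.371)
t=0.800: state=(3.405, 2.429, 11.328)
t=0.900: state=(2.810, 2.556, 9.463)
t=1.000: state=(2.826, 3.085, 8.043)
t=1.100: state=(3.295, 3.965, 7.197)
t=1.200: state=(4.153, 5.188, 7.103)
t=1.300: state=(5.314, 6.551, 8.007)
t=1.400: state=(6.468, 7.429, 9.951)
t=1.500: state=(7.008, 7.040, 12.167)
t=1.600: state=(6.512, 5.563, 13.277)
t=1.645: state=(6.029, 4.858, 13.242)
largest grid value and its neighbours: y(0.405)=8.75017, y(0.410)=8.75152, y(0.415)=8.74592
parabola through these three points peaks at t≈0.408 with y≈8.75185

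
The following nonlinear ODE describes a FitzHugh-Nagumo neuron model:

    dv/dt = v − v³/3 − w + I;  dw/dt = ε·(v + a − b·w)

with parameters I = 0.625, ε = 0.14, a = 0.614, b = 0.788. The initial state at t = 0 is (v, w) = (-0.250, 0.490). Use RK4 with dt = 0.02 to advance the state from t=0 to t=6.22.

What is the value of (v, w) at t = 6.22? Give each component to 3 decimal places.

t=0.000: state=(-0.250, 0.490)
step 1 (dt=0.02): k1=(-0.110, -0.003), k2=(-0.111, -0.003), k3=(-0.111, -0.003), k4=(-0.112, -0.003); state += dt/6·(k1+2k2+2k3+k4)
t=0.020: state=(-0.252, 0.490)
t=0.040: state=(-0.254, 0.490)
t=0.060: state=(-0.257, 0.490)
continuing one RK4 step at a time; state shown every 25 steps (Δt=0.5):
t=0.500: state=(-0.319, 0.486)
t=1.000: state=(-0.423, 0.477)
t=1.500: state=(-0.571, 0.460)
t=2.000: state=(-0.764, 0.431)
t=2.500: state=(-0.981, 0.391)
t=3.000: state=(-1.179, 0.338)
t=3.500: state=(-1.318, 0.276)
t=4.000: state=(-1.388, 0.210)
t=4.500: state=(-1.407, 0.145)
t=5.000: state=(-1.393, 0.084)
t=5.500: state=(-1.361, 0.027)
t=6.000: state=(-1.318, -0.023)
t=6.220: state=(-1.297, -0.044)

(v, w) = (-1.297, -0.044)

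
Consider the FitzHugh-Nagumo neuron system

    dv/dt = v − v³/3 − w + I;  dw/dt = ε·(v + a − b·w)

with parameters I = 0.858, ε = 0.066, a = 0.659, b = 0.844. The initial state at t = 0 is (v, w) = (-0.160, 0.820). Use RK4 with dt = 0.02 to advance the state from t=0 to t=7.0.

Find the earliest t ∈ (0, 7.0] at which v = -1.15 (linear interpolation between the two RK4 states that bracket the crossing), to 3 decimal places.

t = 2.735

t=0.000: state=(-0.160, 0.820)
step 1 (dt=0.02): k1=(-0.121, -0.013), k2=(-0.122, -0.013), k3=(-0.122, -0.013), k4=(-0.123, -0.013); state += dt/6·(k1+2k2+2k3+k4)
t=0.020: state=(-0.162, 0.820)
t=0.040: state=(-0.165, 0.819)
t=0.060: state=(-0.167, 0.819)
continuing one RK4 step at a time; state shown every 25 steps (Δt=0.5):
t=0.500: state=(-0.235, 0.813)
t=1.000: state=(-0.351, 0.802)
t=1.500: state=(-0.521, 0.788)
t=2.000: state=(-0.753, 0.767)
t=2.500: state=(-1.026, 0.738)
t=2.720: state=(-1.142, 0.723)
next step: t=2.740: state=(-1.153, 0.722) — v has crossed -1.15
linear interpolation between t=2.720 (-1.14242) and t=2.740 (-1.15259) → t≈2.735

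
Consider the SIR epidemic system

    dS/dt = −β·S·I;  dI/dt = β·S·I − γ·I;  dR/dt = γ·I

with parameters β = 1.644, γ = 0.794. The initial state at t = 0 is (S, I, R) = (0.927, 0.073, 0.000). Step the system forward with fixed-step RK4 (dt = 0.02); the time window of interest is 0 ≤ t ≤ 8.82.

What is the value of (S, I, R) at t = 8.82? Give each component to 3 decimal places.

(S, I, R) = (0.175, 0.020, 0.805)

t=0.000: state=(0.927, 0.073, 0.000)
step 1 (dt=0.02): k1=(-0.111, 0.053, 0.058), k2=(-0.112, 0.054, 0.058), k3=(-0.112, 0.054, 0.058), k4=(-0.113, 0.054, 0.059); state += dt/6·(k1+2k2+2k3+k4)
t=0.020: state=(0.925, 0.074, 0.001)
t=0.040: state=(0.922, 0.075, 0.002)
t=0.060: state=(0.920, 0.076, 0.004)
continuing one RK4 step at a time; state shown every 25 steps (Δt=0.5):
t=0.500: state=(0.863, 0.103, 0.035)
t=1.000: state=(0.782, 0.136, 0.082)
t=1.500: state=(0.691, 0.167, 0.142)
t=2.000: state=(0.596, 0.191, 0.214)
t=2.500: state=(0.506, 0.202, 0.292)
t=3.000: state=(0.429, 0.199, 0.372)
t=3.500: state=(0.366, 0.185, 0.448)
t=4.000: state=(0.317, 0.165, 0.518)
t=4.500: state=(0.280, 0.142, 0.579)
t=5.000: state=(0.251, 0.118, 0.630)
t=5.500: state=(0.230, 0.097, 0.673)
t=6.000: state=(0.214, 0.078, 0.708)
t=6.500: state=(0.202, 0.062, 0.736)
t=7.000: state=(0.193, 0.049, 0.758)
t=7.500: state=(0.186, 0.039, 0.775)
t=8.000: state=(0.181, 0.030, 0.789)
t=8.500: state=(0.177, 0.024, 0.799)
t=8.820: state=(0.175, 0.020, 0.805)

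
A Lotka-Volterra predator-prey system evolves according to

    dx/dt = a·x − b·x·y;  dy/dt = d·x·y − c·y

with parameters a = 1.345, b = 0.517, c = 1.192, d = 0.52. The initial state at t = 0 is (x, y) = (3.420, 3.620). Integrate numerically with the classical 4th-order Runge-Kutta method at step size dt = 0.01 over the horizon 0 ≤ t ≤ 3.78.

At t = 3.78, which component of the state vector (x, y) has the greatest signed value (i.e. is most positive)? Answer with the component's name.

largest component: x

t=0.000: state=(3.420, 3.620)
step 1 (dt=0.01): k1=(-1.801, 2.123), k2=(-1.815, 2.112), k3=(-1.815, 2.112), k4=(-1.828, 2.101); state += dt/6·(k1+2k2+2k3+k4)
t=0.010: state=(3.402, 3.641)
t=0.020: state=(3.383, 3.662)
t=0.030: state=(3.365, 3.683)
continuing one RK4 step at a time; state shown every 20 steps (Δt=0.2):
t=0.200: state=(3.017, 3.989)
t=0.400: state=(2.581, 4.204)
t=0.600: state=(2.179, 4.240)
t=0.800: state=(1.849, 4.117)
t=1.000: state=(1.599, 3.878)
t=1.200: state=(1.423, 3.573)
t=1.400: state=(1.309, 3.244)
t=1.600: state=(1.246, 2.918)
t=1.800: state=(1.226, 2.613)
t=2.000: state=(1.242, 2.340)
t=2.200: state=(1.292, 2.103)
t=2.400: state=(1.375, 1.903)
t=2.600: state=(1.491, 1.740)
t=2.800: state=(1.641, 1.613)
t=3.000: state=(1.827, 1.521)
t=3.200: state=(2.050, 1.466)
t=3.400: state=(2.308, 1.448)
t=3.600: state=(2.598, 1.472)
t=3.780: state=(2.879, 1.535)
compare at T: x=2.879, y=1.535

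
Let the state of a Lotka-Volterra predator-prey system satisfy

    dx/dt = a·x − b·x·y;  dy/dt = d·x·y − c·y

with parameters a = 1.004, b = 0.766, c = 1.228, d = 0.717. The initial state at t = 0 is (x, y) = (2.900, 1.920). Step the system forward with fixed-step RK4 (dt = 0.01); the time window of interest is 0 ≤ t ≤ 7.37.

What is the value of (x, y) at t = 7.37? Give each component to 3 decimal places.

(x, y) = (0.918, 1.955)

t=0.000: state=(2.900, 1.920)
step 1 (dt=0.01): k1=(-1.353, 1.634), k2=(-1.368, 1.632), k3=(-1.368, 1.632), k4=(-1.383, 1.629); state += dt/6·(k1+2k2+2k3+k4)
t=0.010: state=(2.886, 1.936)
t=0.020: state=(2.872, 1.953)
t=0.030: state=(2.858, 1.969)
continuing one RK4 step at a time; state shown every 25 steps (Δt=0.25):
t=0.250: state=(2.486, 2.293)
t=0.500: state=(2.009, 2.524)
t=0.750: state=(1.582, 2.558)
t=1.000: state=(1.259, 2.424)
t=1.250: state=(1.040, 2.188)
t=1.500: state=(0.902, 1.914)
t=1.750: state=(0.825, 1.642)
t=2.000: state=(0.793, 1.396)
t=2.250: state=(0.797, 1.184)
t=2.500: state=(0.831, 1.007)
t=2.750: state=(0.893, 0.864)
t=3.000: state=(0.984, 0.752)
t=3.250: state=(1.104, 0.667)
t=3.500: state=(1.257, 0.606)
t=3.750: state=(1.445, 0.567)
t=4.000: state=(1.669, 0.551)
t=4.250: state=(1.929, 0.560)
t=4.500: state=(2.221, 0.597)
t=4.750: state=(2.529, 0.672)
t=5.000: state=(2.827, 0.800)
t=5.250: state=(3.062, 0.999)
t=5.500: state=(3.167, 1.287)
t=5.750: state=(3.073, 1.662)
t=6.000: state=(2.762, 2.069)
t=6.250: state=(2.309, 2.401)
t=6.500: state=(1.840, 2.560)
t=6.750: state=(1.449, 2.525)
t=7.000: state=(1.167, 2.344)
t=7.250: state=(0.980, 2.088)
t=7.370: state=(0.918, 1.955)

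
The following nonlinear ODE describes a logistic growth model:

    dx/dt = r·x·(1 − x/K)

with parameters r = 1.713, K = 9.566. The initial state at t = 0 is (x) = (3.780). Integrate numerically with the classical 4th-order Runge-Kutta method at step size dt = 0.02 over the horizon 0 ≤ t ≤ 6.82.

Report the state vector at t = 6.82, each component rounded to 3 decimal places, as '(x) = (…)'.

t=0.000: state=(3.780)
step 1 (dt=0.02): k1=(3.916), k2=(3.930), k3=(3.930), k4=(3.944); state += dt/6·(k1+2k2+2k3+k4)
t=0.020: state=(3.859)
t=0.040: state=(3.938)
t=0.060: state=(4.017)
continuing one RK4 step at a time; state shown every 25 steps (Δt=0.5):
t=0.500: state=(5.798)
t=1.000: state=(7.497)
t=1.500: state=(8.562)
t=2.000: state=(9.112)
t=2.500: state=(9.368)
t=3.000: state=(9.481)
t=3.500: state=(9.530)
t=4.000: state=(9.551)
t=4.500: state=(9.559)
t=5.000: state=(9.563)
t=5.500: state=(9.565)
t=6.000: state=(9.565)
t=6.500: state=(9.566)
t=6.820: state=(9.566)

(x) = (9.566)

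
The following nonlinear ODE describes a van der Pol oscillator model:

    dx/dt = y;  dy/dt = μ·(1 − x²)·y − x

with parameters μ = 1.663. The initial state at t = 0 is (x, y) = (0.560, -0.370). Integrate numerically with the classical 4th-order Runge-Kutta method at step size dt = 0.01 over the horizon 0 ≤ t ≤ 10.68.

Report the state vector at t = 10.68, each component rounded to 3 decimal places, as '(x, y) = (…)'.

t=0.000: state=(0.560, -0.370)
step 1 (dt=0.01): k1=(-0.370, -0.982), k2=(-0.375, -0.987), k3=(-0.375, -0.987), k4=(-0.380, -0.993); state += dt/6·(k1+2k2+2k3+k4)
t=0.010: state=(0.556, -0.380)
t=0.020: state=(0.552, -0.390)
t=0.030: state=(0.548, -0.400)
continuing one RK4 step at a time; state shown every 50 steps (Δt=0.5):
t=0.500: state=(0.224, -1.047)
t=1.000: state=(-0.584, -2.210)
t=1.500: state=(-1.593, -1.191)
t=2.000: state=(-1.763, 0.189)
t=2.500: state=(-1.580, 0.485)
t=3.000: state=(-1.289, 0.692)
t=3.500: state=(-0.854, 1.117)
t=4.000: state=(-0.036, 2.381)
t=4.500: state=(1.493, 2.726)
t=5.000: state=(2.016, -0.034)
t=5.500: state=(1.881, -0.387)
t=6.000: state=(1.660, -0.492)
t=6.500: state=(1.381, -0.642)
t=7.000: state=(0.990, -0.970)
t=7.500: state=(0.312, -1.921)
t=8.000: state=(-1.098, -3.354)
t=8.500: state=(-2.002, -0.296)
t=9.000: state=(-1.929, 0.350)
t=9.500: state=(-1.723, 0.464)
t=10.000: state=(-1.461, 0.593)
t=10.500: state=(-1.109, 0.853)
t=10.680: state=(-0.941, 1.023)

(x, y) = (-0.941, 1.023)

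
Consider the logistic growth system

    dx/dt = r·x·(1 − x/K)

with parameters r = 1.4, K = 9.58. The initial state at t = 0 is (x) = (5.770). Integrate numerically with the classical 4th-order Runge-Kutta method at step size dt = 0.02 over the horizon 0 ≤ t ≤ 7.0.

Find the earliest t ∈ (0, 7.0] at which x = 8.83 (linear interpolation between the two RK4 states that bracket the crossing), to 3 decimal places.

t = 1.465

t=0.000: state=(5.770)
step 1 (dt=0.02): k1=(3.213), k2=(3.203), k3=(3.203), k4=(3.194); state += dt/6·(k1+2k2+2k3+k4)
t=0.020: state=(5.834)
t=0.040: state=(5.898)
t=0.060: state=(5.961)
continuing one RK4 step at a time; state shown every 25 steps (Δt=0.5):
t=0.500: state=(7.214)
t=1.000: state=(8.239)
t=1.460: state=(8.825)
next step: t=1.480: state=(8.845) — x has crossed 8.83
linear interpolation between t=1.460 (8.82529) and t=1.480 (8.84453) → t≈1.465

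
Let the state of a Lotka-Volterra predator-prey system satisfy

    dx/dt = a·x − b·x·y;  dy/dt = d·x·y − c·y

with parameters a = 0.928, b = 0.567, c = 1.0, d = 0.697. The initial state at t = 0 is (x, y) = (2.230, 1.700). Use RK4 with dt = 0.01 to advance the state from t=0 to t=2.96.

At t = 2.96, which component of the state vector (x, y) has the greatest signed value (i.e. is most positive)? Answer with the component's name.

t=0.000: state=(2.230, 1.700)
step 1 (dt=0.01): k1=(-0.080, 0.942), k2=(-0.086, 0.944), k3=(-0.086, 0.944), k4=(-0.092, 0.947); state += dt/6·(k1+2k2+2k3+k4)
t=0.010: state=(2.229, 1.709)
t=0.020: state=(2.228, 1.719)
t=0.030: state=(2.227, 1.728)
continuing one RK4 step at a time; state shown every 10 steps (Δt=0.1):
t=0.100: state=(2.216, 1.796)
t=0.200: state=(2.190, 1.895)
t=0.300: state=(2.152, 1.995)
t=0.400: state=(2.103, 2.094)
t=0.500: state=(2.043, 2.189)
t=0.600: state=(1.975, 2.279)
t=0.700: state=(1.900, 2.360)
t=0.800: state=(1.820, 2.431)
t=0.900: state=(1.737, 2.490)
t=1.000: state=(1.653, 2.536)
t=1.100: state=(1.569, 2.567)
t=1.200: state=(1.488, 2.584)
t=1.300: state=(1.410, 2.586)
t=1.400: state=(1.336, 2.575)
t=1.500: state=(1.268, 2.551)
t=1.600: state=(1.205, 2.516)
t=1.700: state=(1.147, 2.471)
t=1.800: state=(1.096, 2.418)
t=1.900: state=(1.050, 2.357)
t=2.000: state=(1.010, 2.292)
t=2.100: state=(0.975, 2.222)
t=2.200: state=(0.945, 2.150)
t=2.300: state=(0.920, 2.076)
t=2.400: state=(0.899, 2.001)
t=2.500: state=(0.883, 1.927)
t=2.600: state=(0.870, 1.853)
t=2.700: state=(0.861, 1.781)
t=2.800: state=(0.856, 1.711)
t=2.900: state=(0.854, 1.643)
t=2.960: state=(0.855, 1.604)
compare at T: x=0.855, y=1.604

largest component: y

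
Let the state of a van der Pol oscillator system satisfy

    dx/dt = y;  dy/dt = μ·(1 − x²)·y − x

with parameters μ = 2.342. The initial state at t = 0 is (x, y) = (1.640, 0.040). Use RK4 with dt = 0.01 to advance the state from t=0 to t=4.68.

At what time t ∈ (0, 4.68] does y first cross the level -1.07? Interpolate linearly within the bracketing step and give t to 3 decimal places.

t = 1.637

t=0.000: state=(1.640, 0.040)
step 1 (dt=0.01): k1=(0.040, -1.798), k2=(0.031, -1.763), k3=(0.031, -1.764), k4=(0.022, -1.729); state += dt/6·(k1+2k2+2k3+k4)
t=0.010: state=(1.640, 0.022)
t=0.020: state=(1.640, 0.005)
t=0.030: state=(1.640, -0.011)
continuing one RK4 step at a time; state shown every 20 steps (Δt=0.2):
t=0.200: state=(1.620, -0.209)
t=0.400: state=(1.565, -0.330)
t=0.600: state=(1.491, -0.405)
t=0.800: state=(1.404, -0.470)
t=1.000: state=(1.302, -0.544)
t=1.200: state=(1.184, -0.642)
t=1.400: state=(1.043, -0.785)
t=1.600: state=(0.865, -1.013)
t=1.630: state=(0.834, -1.058)
next step: t=1.640: state=(0.823, -1.074) — y has crossed -1.07
linear interpolation between t=1.630 (-1.05835) and t=1.640 (-1.07446) → t≈1.637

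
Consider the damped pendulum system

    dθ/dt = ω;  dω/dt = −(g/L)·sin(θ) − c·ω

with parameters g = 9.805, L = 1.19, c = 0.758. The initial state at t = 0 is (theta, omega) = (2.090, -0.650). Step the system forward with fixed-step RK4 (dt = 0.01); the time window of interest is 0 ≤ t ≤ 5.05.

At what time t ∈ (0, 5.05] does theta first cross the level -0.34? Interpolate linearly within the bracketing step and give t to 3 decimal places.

t=0.000: state=(2.090, -0.650)
step 1 (dt=0.01): k1=(-0.650, -6.661), k2=(-0.683, -6.649), k3=(-0.683, -6.650), k4=(-0.716, -6.638); state += dt/6·(k1+2k2+2k3+k4)
t=0.010: state=(2.083, -0.716)
t=0.020: state=(2.076, -0.783)
t=0.030: state=(2.068, -0.849)
continuing one RK4 step at a time; state shown every 20 steps (Δt=0.2):
t=0.200: state=(1.829, -1.959)
t=0.400: state=(1.310, -3.195)
t=0.600: state=(0.581, -3.961)
t=0.800: state=(-0.201, -3.663)
t=0.830: state=(-0.309, -3.519)
next step: t=0.840: state=(-0.344, -3.466) — theta has crossed -0.34
linear interpolation between t=0.830 (-0.30911) and t=0.840 (-0.34404) → t≈0.839

t = 0.839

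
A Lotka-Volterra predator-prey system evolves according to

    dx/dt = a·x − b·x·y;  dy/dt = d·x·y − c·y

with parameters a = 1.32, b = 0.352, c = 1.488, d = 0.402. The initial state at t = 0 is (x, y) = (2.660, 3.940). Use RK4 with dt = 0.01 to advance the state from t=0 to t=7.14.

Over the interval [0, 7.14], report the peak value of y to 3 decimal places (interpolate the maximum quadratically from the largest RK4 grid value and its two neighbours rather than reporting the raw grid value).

max y = 5.156

t=0.000: state=(2.660, 3.940)
step 1 (dt=0.01): k1=(-0.178, -1.650), k2=(-0.170, -1.648), k3=(-0.170, -1.647), k4=(-0.162, -1.645); state += dt/6·(k1+2k2+2k3+k4)
t=0.010: state=(2.658, 3.924)
t=0.020: state=(2.657, 3.907)
t=0.030: state=(2.655, 3.891)
continuing one RK4 step at a time; state shown every 25 steps (Δt=0.25):
t=0.250: state=(2.662, 3.546)
t=0.500: state=(2.753, 3.207)
t=0.750: state=(2.923, 2.938)
t=1.000: state=(3.168, 2.749)
t=1.250: state=(3.478, 2.645)
t=1.500: state=(3.838, 2.633)
t=1.750: state=(4.221, 2.721)
t=2.000: state=(4.584, 2.921)
t=2.250: state=(4.867, 3.241)
t=2.500: state=(4.998, 3.673)
t=2.750: state=(4.923, 4.176)
t=3.000: state=(4.639, 4.662)
t=3.250: state=(4.209, 5.017)
t=3.500: state=(3.736, 5.155)
t=3.750: state=(3.310, 5.060)
t=4.000: state=(2.983, 4.781)
t=4.250: state=(2.769, 4.396)
t=4.500: state=(2.665, 3.978)
t=4.750: state=(2.658, 3.581)
t=5.000: state=(2.741, 3.235)
t=5.250: state=(2.904, 2.960)
t=5.500: state=(3.142, 2.763)
t=5.750: state=(3.447, 2.651)
t=6.000: state=(3.803, 2.630)
t=6.250: state=(4.185, 2.708)
t=6.500: state=(4.553, 2.897)
t=6.750: state=(4.846, 3.206)
t=7.000: state=(4.994, 3.629)
t=7.140: state=(4.990, 3.904)
largest grid value and its neighbours: y(3.510)=5.15578, y(3.520)=5.15591, y(3.530)=5.15567
parabola through these three points peaks at t≈3.519 with y≈5.15592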